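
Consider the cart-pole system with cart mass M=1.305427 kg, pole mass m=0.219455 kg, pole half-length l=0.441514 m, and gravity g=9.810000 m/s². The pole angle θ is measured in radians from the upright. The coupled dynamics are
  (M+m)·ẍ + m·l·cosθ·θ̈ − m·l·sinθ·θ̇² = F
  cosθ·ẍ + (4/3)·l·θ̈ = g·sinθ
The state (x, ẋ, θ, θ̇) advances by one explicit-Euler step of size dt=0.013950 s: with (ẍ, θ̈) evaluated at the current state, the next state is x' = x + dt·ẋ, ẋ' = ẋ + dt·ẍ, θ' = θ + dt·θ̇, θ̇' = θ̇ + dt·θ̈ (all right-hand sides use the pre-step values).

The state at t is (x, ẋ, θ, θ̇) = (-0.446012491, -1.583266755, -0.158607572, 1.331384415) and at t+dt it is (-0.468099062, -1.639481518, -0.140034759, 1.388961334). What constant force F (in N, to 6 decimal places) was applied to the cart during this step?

ẍ = (ẋ'−ẋ)/dt = (-1.639481518−-1.583266755)/0.013950 = -4.029732
θ̈ = (θ̇'−θ̇)/dt = (1.388961334−1.331384415)/0.013950 = 4.127378
sinθ=-0.157943, cosθ=0.987448
F = (M+m)·ẍ + m·l·cosθ·θ̈ − m·l·sinθ·θ̇² = -6.144866 + 0.394892 − -0.027127 = -5.722847

F = -5.722847 N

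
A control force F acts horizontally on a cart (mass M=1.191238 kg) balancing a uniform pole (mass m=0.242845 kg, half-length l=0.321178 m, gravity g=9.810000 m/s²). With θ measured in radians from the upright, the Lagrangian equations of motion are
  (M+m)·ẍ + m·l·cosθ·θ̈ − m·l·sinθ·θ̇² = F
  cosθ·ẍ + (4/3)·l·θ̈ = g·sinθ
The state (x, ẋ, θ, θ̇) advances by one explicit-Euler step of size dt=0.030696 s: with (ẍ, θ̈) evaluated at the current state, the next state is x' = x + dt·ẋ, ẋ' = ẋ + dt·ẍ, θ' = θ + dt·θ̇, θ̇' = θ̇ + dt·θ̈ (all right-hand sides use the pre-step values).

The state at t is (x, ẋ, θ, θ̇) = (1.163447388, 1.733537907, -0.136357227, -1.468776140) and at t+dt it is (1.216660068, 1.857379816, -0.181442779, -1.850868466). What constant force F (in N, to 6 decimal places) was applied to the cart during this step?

ẍ = (ẋ'−ẋ)/dt = (1.857379816−1.733537907)/0.030696 = 4.034464
θ̈ = (θ̇'−θ̇)/dt = (-1.850868466−-1.468776140)/0.030696 = -12.447626
sinθ=-0.135935, cosθ=0.990718
F = (M+m)·ẍ + m·l·cosθ·θ̈ − m·l·sinθ·θ̇² = 5.785756 + -0.961859 − -0.022873 = 4.846770

F = 4.846770 N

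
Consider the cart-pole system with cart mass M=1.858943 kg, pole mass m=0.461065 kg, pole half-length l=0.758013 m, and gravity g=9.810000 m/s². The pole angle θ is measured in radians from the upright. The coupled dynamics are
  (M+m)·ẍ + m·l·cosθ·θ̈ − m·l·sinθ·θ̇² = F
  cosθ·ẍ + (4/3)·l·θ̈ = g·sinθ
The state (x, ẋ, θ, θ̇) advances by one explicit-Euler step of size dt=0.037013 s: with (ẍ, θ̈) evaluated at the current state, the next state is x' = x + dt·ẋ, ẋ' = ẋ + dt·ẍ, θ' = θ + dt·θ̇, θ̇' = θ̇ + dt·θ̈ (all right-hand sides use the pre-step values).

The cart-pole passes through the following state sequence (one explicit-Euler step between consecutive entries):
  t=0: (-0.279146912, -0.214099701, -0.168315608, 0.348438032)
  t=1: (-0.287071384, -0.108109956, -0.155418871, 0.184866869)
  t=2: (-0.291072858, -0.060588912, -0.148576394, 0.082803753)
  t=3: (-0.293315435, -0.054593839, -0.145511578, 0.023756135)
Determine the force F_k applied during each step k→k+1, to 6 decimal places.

step 0→1:
  ẍ = (ẋ'−ẋ)/dt = (-0.108109956−-0.214099701)/0.037013 = 2.863582
  θ̈ = (θ̇'−θ̇)/dt = (0.184866869−0.348438032)/0.037013 = -4.419290
  sinθ=-0.167522, cosθ=0.985868
  F = (M+m)·ẍ + m·l·cosθ·θ̈ − m·l·sinθ·θ̇² = 6.643532 + -1.522685 − -0.007108 = 5.127955
step 1→2:
  ẍ = (ẋ'−ẋ)/dt = (-0.060588912−-0.108109956)/0.037013 = 1.283901
  θ̈ = (θ̇'−θ̇)/dt = (0.082803753−0.184866869)/0.037013 = -2.757494
  sinθ=-0.154794, cosθ=0.987947
  F = (M+m)·ẍ + m·l·cosθ·θ̈ − m·l·sinθ·θ̇² = 2.978662 + -0.952109 − -0.001849 = 2.028401
step 2→3:
  ẍ = (ẋ'−ẋ)/dt = (-0.054593839−-0.060588912)/0.037013 = 0.161972
  θ̈ = (θ̇'−θ̇)/dt = (0.023756135−0.082803753)/0.037013 = -1.595321
  sinθ=-0.148030, cosθ=0.988983
  F = (M+m)·ẍ + m·l·cosθ·θ̈ − m·l·sinθ·θ̇² = 0.375777 + -0.551411 − -0.000355 = -0.175280

F_0 = 5.127955 N
F_1 = 2.028401 N
F_2 = -0.175280 N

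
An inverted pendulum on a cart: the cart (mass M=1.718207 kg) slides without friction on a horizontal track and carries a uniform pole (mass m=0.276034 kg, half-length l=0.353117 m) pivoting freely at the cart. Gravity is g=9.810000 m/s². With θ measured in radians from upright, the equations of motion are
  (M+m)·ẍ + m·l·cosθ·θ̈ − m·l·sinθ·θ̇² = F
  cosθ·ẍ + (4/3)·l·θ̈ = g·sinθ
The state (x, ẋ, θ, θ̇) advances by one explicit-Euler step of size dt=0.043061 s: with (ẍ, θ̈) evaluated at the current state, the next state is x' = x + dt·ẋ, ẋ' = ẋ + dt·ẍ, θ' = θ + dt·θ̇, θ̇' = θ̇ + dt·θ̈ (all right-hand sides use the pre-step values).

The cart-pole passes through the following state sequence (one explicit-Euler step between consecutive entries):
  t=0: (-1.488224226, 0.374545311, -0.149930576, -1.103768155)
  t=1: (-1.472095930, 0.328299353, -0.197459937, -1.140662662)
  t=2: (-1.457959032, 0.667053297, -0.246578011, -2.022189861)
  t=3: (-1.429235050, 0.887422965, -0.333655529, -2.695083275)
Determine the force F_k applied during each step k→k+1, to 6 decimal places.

F_0 = -2.206582 N
F_1 = 13.756614 N
F_2 = 8.825968 N

step 0→1:
  ẍ = (ẋ'−ẋ)/dt = (0.328299353−0.374545311)/0.043061 = -1.073964
  θ̈ = (θ̇'−θ̇)/dt = (-1.140662662−-1.103768155)/0.043061 = -0.856796
  sinθ=-0.149369, cosθ=0.988781
  F = (M+m)·ẍ + m·l·cosθ·θ̈ − m·l·sinθ·θ̇² = -2.141743 + -0.082577 − -0.017738 = -2.206582
step 1→2:
  ẍ = (ẋ'−ẋ)/dt = (0.667053297−0.328299353)/0.043061 = 7.866839
  θ̈ = (θ̇'−θ̇)/dt = (-2.022189861−-1.140662662)/0.043061 = -20.471591
  sinθ=-0.196179, cosθ=0.980568
  F = (M+m)·ẍ + m·l·cosθ·θ̈ − m·l·sinθ·θ̇² = 15.688372 + -1.956638 − -0.024880 = 13.756614
step 2→3:
  ẍ = (ẋ'−ẋ)/dt = (0.887422965−0.667053297)/0.043061 = 5.117616
  θ̈ = (θ̇'−θ̇)/dt = (-2.695083275−-2.022189861)/0.043061 = -15.626516
  sinθ=-0.244087, cosθ=0.969753
  F = (M+m)·ẍ + m·l·cosθ·θ̈ − m·l·sinθ·θ̇² = 10.205760 + -1.477082 − -0.097290 = 8.825968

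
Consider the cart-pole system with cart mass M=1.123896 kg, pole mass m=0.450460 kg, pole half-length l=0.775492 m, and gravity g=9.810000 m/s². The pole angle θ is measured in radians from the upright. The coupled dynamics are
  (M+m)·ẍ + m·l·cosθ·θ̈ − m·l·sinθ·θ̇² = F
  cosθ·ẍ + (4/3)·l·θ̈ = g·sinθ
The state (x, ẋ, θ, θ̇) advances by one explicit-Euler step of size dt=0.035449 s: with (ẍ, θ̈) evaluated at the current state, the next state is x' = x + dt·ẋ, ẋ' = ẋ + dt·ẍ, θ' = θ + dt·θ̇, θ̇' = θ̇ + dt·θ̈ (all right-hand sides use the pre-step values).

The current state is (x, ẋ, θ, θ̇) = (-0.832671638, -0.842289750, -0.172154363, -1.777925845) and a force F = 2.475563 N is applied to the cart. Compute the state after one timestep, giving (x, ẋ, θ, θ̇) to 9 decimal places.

(-0.862529967, -0.761354824, -0.235180056, -1.912657171)

sinθ=-0.171305262, cosθ=0.985218000
temp = (F + m·l·θ̇²·sinθ)/(M+m) = (2.475563 + -0.189160975)/1.574356 = 1.452277645
θ̈ = (g·sinθ − cosθ·temp)/(l·(4/3 − m·cos²θ/(M+m))) = -3.800708788
ẍ = temp − m·l·θ̈·cosθ/(M+m) = 2.283137057
Euler: x'=-0.832671638+0.035449·-0.842289750=-0.862529967, ẋ'=-0.842289750+0.035449·2.283137057=-0.761354824
       θ'=-0.172154363+0.035449·-1.777925845=-0.235180056, θ̇'=-1.777925845+0.035449·-3.800708788=-1.912657171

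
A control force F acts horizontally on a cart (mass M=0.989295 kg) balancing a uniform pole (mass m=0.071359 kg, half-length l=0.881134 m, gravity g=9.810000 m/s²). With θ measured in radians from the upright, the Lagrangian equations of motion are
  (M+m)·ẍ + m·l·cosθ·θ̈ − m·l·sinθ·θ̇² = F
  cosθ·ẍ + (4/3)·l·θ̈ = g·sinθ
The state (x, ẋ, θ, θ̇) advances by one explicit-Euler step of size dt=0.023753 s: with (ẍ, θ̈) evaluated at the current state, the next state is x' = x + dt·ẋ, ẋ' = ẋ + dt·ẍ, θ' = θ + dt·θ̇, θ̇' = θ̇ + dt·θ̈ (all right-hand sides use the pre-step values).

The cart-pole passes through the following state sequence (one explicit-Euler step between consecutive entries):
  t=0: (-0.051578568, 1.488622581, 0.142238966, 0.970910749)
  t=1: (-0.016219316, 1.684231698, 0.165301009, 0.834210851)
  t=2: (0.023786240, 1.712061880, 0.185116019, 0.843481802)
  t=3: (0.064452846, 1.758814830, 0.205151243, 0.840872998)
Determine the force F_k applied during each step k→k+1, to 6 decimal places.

step 0→1:
  ẍ = (ẋ'−ẋ)/dt = (1.684231698−1.488622581)/0.023753 = 8.235133
  θ̈ = (θ̇'−θ̇)/dt = (0.834210851−0.970910749)/0.023753 = -5.755058
  sinθ=0.141760, cosθ=0.989901
  F = (M+m)·ẍ + m·l·cosθ·θ̈ − m·l·sinθ·θ̇² = 8.734627 + -0.358205 − 0.008402 = 8.368019
step 1→2:
  ẍ = (ẋ'−ẋ)/dt = (1.712061880−1.684231698)/0.023753 = 1.171649
  θ̈ = (θ̇'−θ̇)/dt = (0.843481802−0.834210851)/0.023753 = 0.390307
  sinθ=0.164549, cosθ=0.986369
  F = (M+m)·ẍ + m·l·cosθ·θ̈ − m·l·sinθ·θ̇² = 1.242714 + 0.024207 − 0.007200 = 1.259721
step 2→3:
  ẍ = (ẋ'−ẋ)/dt = (1.758814830−1.712061880)/0.023753 = 1.968297
  θ̈ = (θ̇'−θ̇)/dt = (0.840872998−0.843481802)/0.023753 = -0.109830
  sinθ=0.184061, cosθ=0.982915
  F = (M+m)·ẍ + m·l·cosθ·θ̈ − m·l·sinθ·θ̇² = 2.087682 + -0.006788 − 0.008234 = 2.072660

F_0 = 8.368019 N
F_1 = 1.259721 N
F_2 = 2.072660 N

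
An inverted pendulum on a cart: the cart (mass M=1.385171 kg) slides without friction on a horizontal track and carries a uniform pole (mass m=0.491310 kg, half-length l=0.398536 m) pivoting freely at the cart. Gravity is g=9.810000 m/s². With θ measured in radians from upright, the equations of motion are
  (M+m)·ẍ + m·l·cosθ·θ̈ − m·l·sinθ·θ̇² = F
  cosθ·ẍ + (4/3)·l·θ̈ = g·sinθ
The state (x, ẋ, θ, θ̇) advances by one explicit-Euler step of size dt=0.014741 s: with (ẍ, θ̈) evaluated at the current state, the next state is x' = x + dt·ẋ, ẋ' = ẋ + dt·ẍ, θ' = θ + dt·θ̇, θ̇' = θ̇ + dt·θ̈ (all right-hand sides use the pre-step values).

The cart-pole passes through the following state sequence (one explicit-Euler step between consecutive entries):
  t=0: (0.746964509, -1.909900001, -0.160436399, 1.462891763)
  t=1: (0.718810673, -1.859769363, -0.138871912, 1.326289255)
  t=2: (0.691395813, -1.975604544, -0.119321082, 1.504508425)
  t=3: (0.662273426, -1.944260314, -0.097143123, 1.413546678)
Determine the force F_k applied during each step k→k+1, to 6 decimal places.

F_0 = 4.657217 N
F_1 = -12.353266 N
F_2 = 2.843123 N

step 0→1:
  ẍ = (ẋ'−ẋ)/dt = (-1.859769363−-1.909900001)/0.014741 = 3.400762
  θ̈ = (θ̇'−θ̇)/dt = (1.326289255−1.462891763)/0.014741 = -9.266841
  sinθ=-0.159749, cosθ=0.987158
  F = (M+m)·ẍ + m·l·cosθ·θ̈ − m·l·sinθ·θ̇² = 6.381466 + -1.791189 − -0.066940 = 4.657217
step 1→2:
  ẍ = (ẋ'−ẋ)/dt = (-1.975604544−-1.859769363)/0.014741 = -7.858027
  θ̈ = (θ̇'−θ̇)/dt = (1.504508425−1.326289255)/0.014741 = 12.090033
  sinθ=-0.138426, cosθ=0.990373
  F = (M+m)·ẍ + m·l·cosθ·θ̈ − m·l·sinθ·θ̇² = -14.745439 + 2.344495 − -0.047678 = -12.353266
step 2→3:
  ẍ = (ẋ'−ẋ)/dt = (-1.944260314−-1.975604544)/0.014741 = 2.126330
  θ̈ = (θ̇'−θ̇)/dt = (1.413546678−1.504508425)/0.014741 = -6.170663
  sinθ=-0.119038, cosθ=0.992890
  F = (M+m)·ẍ + m·l·cosθ·θ̈ − m·l·sinθ·θ̇² = 3.990018 + -1.199654 − -0.052759 = 2.843123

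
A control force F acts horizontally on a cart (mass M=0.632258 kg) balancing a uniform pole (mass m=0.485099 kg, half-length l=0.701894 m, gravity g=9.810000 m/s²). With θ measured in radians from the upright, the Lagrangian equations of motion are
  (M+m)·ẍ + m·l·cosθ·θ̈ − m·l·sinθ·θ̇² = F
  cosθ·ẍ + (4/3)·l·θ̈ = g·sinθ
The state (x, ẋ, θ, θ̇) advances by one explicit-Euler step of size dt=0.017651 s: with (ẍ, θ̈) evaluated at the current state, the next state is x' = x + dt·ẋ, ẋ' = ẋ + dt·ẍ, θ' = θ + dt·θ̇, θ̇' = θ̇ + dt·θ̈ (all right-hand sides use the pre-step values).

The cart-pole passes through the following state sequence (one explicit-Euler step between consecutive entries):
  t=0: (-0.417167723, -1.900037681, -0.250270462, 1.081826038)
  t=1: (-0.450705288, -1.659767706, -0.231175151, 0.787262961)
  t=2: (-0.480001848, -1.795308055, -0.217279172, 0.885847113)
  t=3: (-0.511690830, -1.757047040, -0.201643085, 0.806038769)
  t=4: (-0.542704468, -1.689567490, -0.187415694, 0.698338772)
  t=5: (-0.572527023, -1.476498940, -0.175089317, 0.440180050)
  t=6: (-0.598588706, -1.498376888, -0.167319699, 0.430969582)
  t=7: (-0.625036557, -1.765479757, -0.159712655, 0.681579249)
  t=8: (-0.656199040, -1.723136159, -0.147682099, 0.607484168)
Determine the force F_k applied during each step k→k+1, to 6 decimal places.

F_0 = 9.803342 N
F_1 = -6.680626 N
F_2 = 0.976320 N
F_3 = 2.280505 N
F_4 = 8.626082 N
F_5 = -1.548396 N
F_6 = -12.131064 N
F_7 = 1.294517 N

step 0→1:
  ẍ = (ẋ'−ẋ)/dt = (-1.659767706−-1.900037681)/0.017651 = 13.612258
  θ̈ = (θ̇'−θ̇)/dt = (0.787262961−1.081826038)/0.017651 = -16.688181
  sinθ=-0.247666, cosθ=0.968845
  F = (M+m)·ẍ + m·l·cosθ·θ̈ − m·l·sinθ·θ̇² = 15.209752 + -5.505103 − -0.098692 = 9.803342
step 1→2:
  ẍ = (ẋ'−ẋ)/dt = (-1.795308055−-1.659767706)/0.017651 = -7.678905
  θ̈ = (θ̇'−θ̇)/dt = (0.885847113−0.787262961)/0.017651 = 5.585188
  sinθ=-0.229122, cosθ=0.973398
  F = (M+m)·ẍ + m·l·cosθ·θ̈ − m·l·sinθ·θ̇² = -8.580078 + 1.851101 − -0.048351 = -6.680626
step 2→3:
  ẍ = (ẋ'−ẋ)/dt = (-1.757047040−-1.795308055)/0.017651 = 2.167640
  θ̈ = (θ̇'−θ̇)/dt = (0.806038769−0.885847113)/0.017651 = -4.521463
  sinθ=-0.215574, cosθ=0.976488
  F = (M+m)·ẍ + m·l·cosθ·θ̈ − m·l·sinθ·θ̇² = 2.422028 + -1.503307 − -0.057599 = 0.976320
step 3→4:
  ẍ = (ẋ'−ẋ)/dt = (-1.689567490−-1.757047040)/0.017651 = 3.822987
  θ̈ = (θ̇'−θ̇)/dt = (0.698338772−0.806038769)/0.017651 = -6.101637
  sinθ=-0.200279, cosθ=0.979739
  F = (M+m)·ẍ + m·l·cosθ·θ̈ − m·l·sinθ·θ̇² = 4.271642 + -2.035441 − -0.044305 = 2.280505
step 4→5:
  ẍ = (ẋ'−ẋ)/dt = (-1.476498940−-1.689567490)/0.017651 = 12.071189
  θ̈ = (θ̇'−θ̇)/dt = (0.440180050−0.698338772)/0.017651 = -14.625728
  sinθ=-0.186320, cosθ=0.982489
  F = (M+m)·ẍ + m·l·cosθ·θ̈ − m·l·sinθ·θ̇² = 13.487827 + -4.892683 − -0.030938 = 8.626082
step 5→6:
  ẍ = (ẋ'−ẋ)/dt = (-1.498376888−-1.476498940)/0.017651 = -1.239474
  θ̈ = (θ̇'−θ̇)/dt = (0.430969582−0.440180050)/0.017651 = -0.521810
  sinθ=-0.174196, cosθ=0.984711
  F = (M+m)·ẍ + m·l·cosθ·θ̈ − m·l·sinθ·θ̇² = -1.384934 + -0.174954 − -0.011492 = -1.548396
step 6→7:
  ẍ = (ẋ'−ẋ)/dt = (-1.765479757−-1.498376888)/0.017651 = -15.132450
  θ̈ = (θ̇'−θ̇)/dt = (0.681579249−0.430969582)/0.017651 = 14.198044
  sinθ=-0.166540, cosθ=0.986035
  F = (M+m)·ẍ + m·l·cosθ·θ̈ − m·l·sinθ·θ̇² = -16.908349 + 4.766753 − -0.010532 = -12.131064
step 7→8:
  ẍ = (ẋ'−ẋ)/dt = (-1.723136159−-1.765479757)/0.017651 = 2.398935
  θ̈ = (θ̇'−θ̇)/dt = (0.607484168−0.681579249)/0.017651 = -4.197784
  sinθ=-0.159035, cosθ=0.987273
  F = (M+m)·ẍ + m·l·cosθ·θ̈ − m·l·sinθ·θ̇² = 2.680467 + -1.411105 − -0.025155 = 1.294517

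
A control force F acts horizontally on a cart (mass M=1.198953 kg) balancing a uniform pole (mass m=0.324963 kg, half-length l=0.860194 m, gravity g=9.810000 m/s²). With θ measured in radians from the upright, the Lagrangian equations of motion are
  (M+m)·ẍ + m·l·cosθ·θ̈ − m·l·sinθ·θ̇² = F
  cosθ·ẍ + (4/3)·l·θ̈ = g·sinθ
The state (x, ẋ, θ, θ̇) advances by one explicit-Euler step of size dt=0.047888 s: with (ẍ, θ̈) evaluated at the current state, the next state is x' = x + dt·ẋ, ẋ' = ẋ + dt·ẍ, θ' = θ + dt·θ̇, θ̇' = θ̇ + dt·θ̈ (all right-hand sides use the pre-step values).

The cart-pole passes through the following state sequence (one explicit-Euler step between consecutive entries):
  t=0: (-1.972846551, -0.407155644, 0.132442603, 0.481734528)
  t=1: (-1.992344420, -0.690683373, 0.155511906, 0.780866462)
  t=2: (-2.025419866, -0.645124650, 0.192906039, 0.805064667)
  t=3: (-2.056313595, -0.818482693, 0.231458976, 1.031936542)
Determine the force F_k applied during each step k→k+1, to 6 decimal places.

F_0 = -7.300331 N
F_1 = 1.562938 N
F_2 = -4.251690 N

step 0→1:
  ẍ = (ẋ'−ẋ)/dt = (-0.690683373−-0.407155644)/0.047888 = -5.920643
  θ̈ = (θ̇'−θ̇)/dt = (0.780866462−0.481734528)/0.047888 = 6.246490
  sinθ=0.132056, cosθ=0.991242
  F = (M+m)·ẍ + m·l·cosθ·θ̈ − m·l·sinθ·θ̇² = -9.022562 + 1.730797 − 0.008566 = -7.300331
step 1→2:
  ẍ = (ẋ'−ẋ)/dt = (-0.645124650−-0.690683373)/0.047888 = 0.951360
  θ̈ = (θ̇'−θ̇)/dt = (0.805064667−0.780866462)/0.047888 = 0.505308
  sinθ=0.154886, cosθ=0.987932
  F = (M+m)·ẍ + m·l·cosθ·θ̈ − m·l·sinθ·θ̇² = 1.449793 + 0.139545 − 0.026399 = 1.562938
step 2→3:
  ẍ = (ẋ'−ẋ)/dt = (-0.818482693−-0.645124650)/0.047888 = -3.620073
  θ̈ = (θ̇'−θ̇)/dt = (1.031936542−0.805064667)/0.047888 = 4.737552
  sinθ=0.191712, cosθ=0.981451
  F = (M+m)·ẍ + m·l·cosθ·θ̈ − m·l·sinθ·θ̇² = -5.516687 + 1.299730 − 0.034733 = -4.251690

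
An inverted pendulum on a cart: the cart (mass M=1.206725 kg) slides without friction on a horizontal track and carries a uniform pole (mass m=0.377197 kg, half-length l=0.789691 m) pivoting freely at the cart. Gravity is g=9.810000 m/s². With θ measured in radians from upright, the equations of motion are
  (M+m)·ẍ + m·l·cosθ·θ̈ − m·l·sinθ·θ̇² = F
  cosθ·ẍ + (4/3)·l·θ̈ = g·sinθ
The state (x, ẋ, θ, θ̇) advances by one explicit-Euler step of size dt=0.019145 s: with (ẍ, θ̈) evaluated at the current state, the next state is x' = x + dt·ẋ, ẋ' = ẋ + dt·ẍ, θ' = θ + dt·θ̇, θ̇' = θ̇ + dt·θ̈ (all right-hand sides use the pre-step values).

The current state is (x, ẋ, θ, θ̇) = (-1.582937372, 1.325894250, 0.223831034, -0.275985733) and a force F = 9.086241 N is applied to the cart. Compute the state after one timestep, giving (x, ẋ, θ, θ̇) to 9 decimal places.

(-1.557553127, 1.449512402, 0.218547287, -0.350869098)

sinθ=0.221966709, cosθ=0.975054245
temp = (F + m·l·θ̇²·sinθ)/(M+m) = (9.086241 + 0.005036009)/1.583922 = 5.739725194
θ̈ = (g·sinθ − cosθ·temp)/(l·(4/3 − m·cos²θ/(M+m))) = -3.911379748
ẍ = temp − m·l·θ̈·cosθ/(M+m) = 6.456941885
Euler: x'=-1.582937372+0.019145·1.325894250=-1.557553127, ẋ'=1.325894250+0.019145·6.456941885=1.449512402
       θ'=0.223831034+0.019145·-0.275985733=0.218547287, θ̇'=-0.275985733+0.019145·-3.911379748=-0.350869098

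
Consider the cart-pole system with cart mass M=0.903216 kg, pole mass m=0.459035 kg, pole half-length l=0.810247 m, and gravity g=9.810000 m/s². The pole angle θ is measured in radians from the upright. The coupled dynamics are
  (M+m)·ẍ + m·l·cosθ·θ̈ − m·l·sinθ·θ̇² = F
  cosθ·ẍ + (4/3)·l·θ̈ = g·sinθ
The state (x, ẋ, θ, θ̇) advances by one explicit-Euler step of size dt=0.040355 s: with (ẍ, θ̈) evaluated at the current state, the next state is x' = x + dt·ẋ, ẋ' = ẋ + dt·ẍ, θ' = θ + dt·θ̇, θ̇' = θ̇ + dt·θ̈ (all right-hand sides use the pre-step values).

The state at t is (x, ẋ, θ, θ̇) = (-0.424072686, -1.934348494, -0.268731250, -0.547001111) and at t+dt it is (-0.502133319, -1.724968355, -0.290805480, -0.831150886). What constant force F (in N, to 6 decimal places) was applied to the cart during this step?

ẍ = (ẋ'−ẋ)/dt = (-1.724968355−-1.934348494)/0.040355 = 5.188456
θ̈ = (θ̇'−θ̇)/dt = (-0.831150886−-0.547001111)/0.040355 = -7.041253
sinθ=-0.265508, cosθ=0.964109
F = (M+m)·ẍ + m·l·cosθ·θ̈ − m·l·sinθ·θ̇² = 7.067979 + -2.524871 − -0.029547 = 4.572656

F = 4.572656 N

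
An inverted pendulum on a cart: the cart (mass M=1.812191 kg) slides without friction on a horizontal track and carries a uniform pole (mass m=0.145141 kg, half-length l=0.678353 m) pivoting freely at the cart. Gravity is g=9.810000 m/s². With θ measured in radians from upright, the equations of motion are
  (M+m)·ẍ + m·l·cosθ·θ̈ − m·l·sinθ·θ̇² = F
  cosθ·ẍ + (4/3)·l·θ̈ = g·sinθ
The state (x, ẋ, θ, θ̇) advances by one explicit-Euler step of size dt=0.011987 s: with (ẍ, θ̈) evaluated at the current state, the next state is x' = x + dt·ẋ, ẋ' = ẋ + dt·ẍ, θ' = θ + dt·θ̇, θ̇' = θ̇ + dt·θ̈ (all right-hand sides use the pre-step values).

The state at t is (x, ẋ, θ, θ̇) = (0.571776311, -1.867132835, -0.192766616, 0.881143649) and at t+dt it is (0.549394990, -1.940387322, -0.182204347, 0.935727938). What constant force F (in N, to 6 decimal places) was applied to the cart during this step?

F = -11.506895 N

ẍ = (ẋ'−ẋ)/dt = (-1.940387322−-1.867132835)/0.011987 = -6.111161
θ̈ = (θ̇'−θ̇)/dt = (0.935727938−0.881143649)/0.011987 = 4.553624
sinθ=-0.191575, cosθ=0.981478
F = (M+m)·ẍ + m·l·cosθ·θ̈ − m·l·sinθ·θ̇² = -11.961571 + 0.440031 − -0.014645 = -11.506895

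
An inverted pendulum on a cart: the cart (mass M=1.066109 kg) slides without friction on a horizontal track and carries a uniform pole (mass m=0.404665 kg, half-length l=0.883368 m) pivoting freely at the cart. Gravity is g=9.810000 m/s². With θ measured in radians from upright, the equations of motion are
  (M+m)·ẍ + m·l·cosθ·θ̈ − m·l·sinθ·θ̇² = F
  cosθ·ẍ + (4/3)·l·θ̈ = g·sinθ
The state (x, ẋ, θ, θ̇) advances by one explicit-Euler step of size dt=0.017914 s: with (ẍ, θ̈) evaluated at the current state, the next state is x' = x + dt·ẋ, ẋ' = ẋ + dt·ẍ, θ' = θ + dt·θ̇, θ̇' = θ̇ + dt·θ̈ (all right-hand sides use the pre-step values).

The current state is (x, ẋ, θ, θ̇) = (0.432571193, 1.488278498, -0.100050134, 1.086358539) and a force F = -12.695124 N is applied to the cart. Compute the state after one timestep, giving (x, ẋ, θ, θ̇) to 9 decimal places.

(0.459232214, 1.297836727, -0.080589107, 1.232336441)

sinθ=-0.099883300, cosθ=0.994999159
temp = (F + m·l·θ̇²·sinθ)/(M+m) = (-12.695124 + -0.042138256)/1.470774 = -8.660244372
θ̈ = (g·sinθ − cosθ·temp)/(l·(4/3 − m·cos²θ/(M+m))) = 8.148816662
ẍ = temp − m·l·θ̈·cosθ/(M+m) = -10.630890402
Euler: x'=0.432571193+0.017914·1.488278498=0.459232214, ẋ'=1.488278498+0.017914·-10.630890402=1.297836727
       θ'=-0.100050134+0.017914·1.086358539=-0.080589107, θ̇'=1.086358539+0.017914·8.148816662=1.232336441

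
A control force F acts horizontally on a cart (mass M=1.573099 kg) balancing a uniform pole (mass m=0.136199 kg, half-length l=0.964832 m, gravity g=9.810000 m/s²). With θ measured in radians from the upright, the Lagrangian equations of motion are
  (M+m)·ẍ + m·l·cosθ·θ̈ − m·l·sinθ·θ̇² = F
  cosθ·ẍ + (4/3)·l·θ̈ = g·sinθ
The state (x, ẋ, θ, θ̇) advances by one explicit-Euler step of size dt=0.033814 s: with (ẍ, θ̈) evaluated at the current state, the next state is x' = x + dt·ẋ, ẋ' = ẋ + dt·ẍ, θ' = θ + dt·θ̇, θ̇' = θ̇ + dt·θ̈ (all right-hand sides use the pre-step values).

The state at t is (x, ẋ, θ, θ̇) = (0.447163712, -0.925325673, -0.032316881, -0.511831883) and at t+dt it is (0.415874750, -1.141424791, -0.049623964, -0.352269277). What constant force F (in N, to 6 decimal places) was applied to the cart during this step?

ẍ = (ẋ'−ẋ)/dt = (-1.141424791−-0.925325673)/0.033814 = -6.390818
θ̈ = (θ̇'−θ̇)/dt = (-0.352269277−-0.511831883)/0.033814 = 4.718833
sinθ=-0.032311, cosθ=0.999478
F = (M+m)·ẍ + m·l·cosθ·θ̈ − m·l·sinθ·θ̇² = -10.923812 + 0.619774 − -0.001112 = -10.302926

F = -10.302926 N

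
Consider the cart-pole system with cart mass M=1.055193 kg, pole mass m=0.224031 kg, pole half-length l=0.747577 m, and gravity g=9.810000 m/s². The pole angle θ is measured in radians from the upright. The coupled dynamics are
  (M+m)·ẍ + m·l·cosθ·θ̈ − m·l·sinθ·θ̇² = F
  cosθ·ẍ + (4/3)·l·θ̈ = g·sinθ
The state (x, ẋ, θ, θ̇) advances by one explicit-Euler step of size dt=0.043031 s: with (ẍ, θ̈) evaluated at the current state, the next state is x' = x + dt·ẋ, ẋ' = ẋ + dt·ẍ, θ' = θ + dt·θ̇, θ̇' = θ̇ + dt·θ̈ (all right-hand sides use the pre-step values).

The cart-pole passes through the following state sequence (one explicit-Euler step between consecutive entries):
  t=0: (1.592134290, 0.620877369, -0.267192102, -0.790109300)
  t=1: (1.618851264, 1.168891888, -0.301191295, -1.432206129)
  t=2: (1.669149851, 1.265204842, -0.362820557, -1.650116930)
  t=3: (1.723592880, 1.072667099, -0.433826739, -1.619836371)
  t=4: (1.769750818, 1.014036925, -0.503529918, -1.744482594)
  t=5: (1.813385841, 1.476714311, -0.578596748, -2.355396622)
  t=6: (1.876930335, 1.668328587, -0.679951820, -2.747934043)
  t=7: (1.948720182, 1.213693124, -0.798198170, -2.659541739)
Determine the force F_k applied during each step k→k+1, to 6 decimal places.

F_0 = 13.908541 N
F_1 = 2.155153 N
F_2 = -5.451722 N
F_3 = -1.998429 N
F_4 = 11.917769 N
F_5 = 4.925302 N
F_6 = -12.452700 N

step 0→1:
  ẍ = (ẋ'−ẋ)/dt = (1.168891888−0.620877369)/0.043031 = 12.735342
  θ̈ = (θ̇'−θ̇)/dt = (-1.432206129−-0.790109300)/0.043031 = -14.921727
  sinθ=-0.264024, cosθ=0.964516
  F = (M+m)·ẍ + m·l·cosθ·θ̈ − m·l·sinθ·θ̇² = 16.291356 + -2.410419 − -0.027605 = 13.908541
step 1→2:
  ẍ = (ẋ'−ẋ)/dt = (1.265204842−1.168891888)/0.043031 = 2.238223
  θ̈ = (θ̇'−θ̇)/dt = (-1.650116930−-1.432206129)/0.043031 = -5.064042
  sinθ=-0.296658, cosθ=0.954984
  F = (M+m)·ẍ + m·l·cosθ·θ̈ − m·l·sinθ·θ̇² = 2.863188 + -0.809948 − -0.101913 = 2.155153
step 2→3:
  ẍ = (ẋ'−ẋ)/dt = (1.072667099−1.265204842)/0.043031 = -4.474396
  θ̈ = (θ̇'−θ̇)/dt = (-1.619836371−-1.650116930)/0.043031 = 0.703692
  sinθ=-0.354913, cosθ=0.934899
  F = (M+m)·ẍ + m·l·cosθ·θ̈ − m·l·sinθ·θ̇² = -5.723755 + 0.110182 − -0.161851 = -5.451722
step 3→4:
  ẍ = (ẋ'−ẋ)/dt = (1.014036925−1.072667099)/0.043031 = -1.362510
  θ̈ = (θ̇'−θ̇)/dt = (-1.744482594−-1.619836371)/0.043031 = -2.896661
  sinθ=-0.420346, cosθ=0.907364
  F = (M+m)·ẍ + m·l·cosθ·θ̈ − m·l·sinθ·θ̇² = -1.742956 + -0.440193 − -0.184720 = -1.998429
step 4→5:
  ẍ = (ẋ'−ẋ)/dt = (1.476714311−1.014036925)/0.043031 = 10.752188
  θ̈ = (θ̇'−θ̇)/dt = (-2.355396622−-1.744482594)/0.043031 = -14.197068
  sinθ=-0.482520, cosθ=0.875885
  F = (M+m)·ẍ + m·l·cosθ·θ̈ − m·l·sinθ·θ̇² = 13.754456 + -2.082618 − -0.245931 = 11.917769
step 5→6:
  ẍ = (ẋ'−ẋ)/dt = (1.668328587−1.476714311)/0.043031 = 4.452936
  θ̈ = (θ̇'−θ̇)/dt = (-2.747934043−-2.355396622)/0.043031 = -9.122201
  sinθ=-0.546850, cosθ=0.837231
  F = (M+m)·ẍ + m·l·cosθ·θ̈ − m·l·sinθ·θ̇² = 5.696302 + -1.279113 − -0.508113 = 4.925302
step 6→7:
  ẍ = (ẋ'−ẋ)/dt = (1.213693124−1.668328587)/0.043031 = -10.565301
  θ̈ = (θ̇'−θ̇)/dt = (-2.659541739−-2.747934043)/0.043031 = 2.054154
  sinθ=-0.628756, cosθ=0.777603
  F = (M+m)·ẍ + m·l·cosθ·θ̈ − m·l·sinθ·θ̇² = -13.515386 + 0.267519 − -0.795167 = -12.452700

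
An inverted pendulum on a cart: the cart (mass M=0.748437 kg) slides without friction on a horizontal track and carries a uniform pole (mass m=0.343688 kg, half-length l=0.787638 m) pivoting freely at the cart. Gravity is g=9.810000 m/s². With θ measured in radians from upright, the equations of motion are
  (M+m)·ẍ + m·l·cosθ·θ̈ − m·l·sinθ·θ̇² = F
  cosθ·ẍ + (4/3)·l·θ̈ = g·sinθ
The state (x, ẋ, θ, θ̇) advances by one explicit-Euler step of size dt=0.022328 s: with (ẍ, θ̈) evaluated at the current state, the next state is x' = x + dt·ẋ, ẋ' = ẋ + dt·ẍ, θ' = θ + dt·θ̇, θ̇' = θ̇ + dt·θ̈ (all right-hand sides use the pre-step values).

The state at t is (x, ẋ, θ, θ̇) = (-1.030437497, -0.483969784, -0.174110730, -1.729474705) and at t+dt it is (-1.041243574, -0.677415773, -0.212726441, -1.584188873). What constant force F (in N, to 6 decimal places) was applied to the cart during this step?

ẍ = (ẋ'−ẋ)/dt = (-0.677415773−-0.483969784)/0.022328 = -8.663830
θ̈ = (θ̇'−θ̇)/dt = (-1.584188873−-1.729474705)/0.022328 = 6.506890
sinθ=-0.173232, cosθ=0.984881
F = (M+m)·ẍ + m·l·cosθ·θ̈ − m·l·sinθ·θ̇² = -9.461985 + 1.734795 − -0.140265 = -7.586925

F = -7.586925 N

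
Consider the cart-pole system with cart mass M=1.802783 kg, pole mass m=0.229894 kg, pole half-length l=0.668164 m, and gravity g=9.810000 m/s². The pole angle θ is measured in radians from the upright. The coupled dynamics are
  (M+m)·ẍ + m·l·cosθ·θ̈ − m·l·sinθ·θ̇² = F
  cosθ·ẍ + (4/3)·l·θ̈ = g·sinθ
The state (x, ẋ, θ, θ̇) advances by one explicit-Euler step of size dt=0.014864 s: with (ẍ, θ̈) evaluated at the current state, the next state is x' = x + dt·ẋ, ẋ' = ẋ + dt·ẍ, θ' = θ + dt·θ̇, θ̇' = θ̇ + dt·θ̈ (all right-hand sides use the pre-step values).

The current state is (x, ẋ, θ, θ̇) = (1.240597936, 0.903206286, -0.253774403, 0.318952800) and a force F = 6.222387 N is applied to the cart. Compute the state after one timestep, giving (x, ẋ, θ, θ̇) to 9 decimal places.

(1.254023194, 0.955870411, -0.249033489, 0.220639587)

sinθ=-0.251059254, cosθ=0.967971720
temp = (F + m·l·θ̇²·sinθ)/(M+m) = (6.222387 + -0.003923194)/2.032677 = 3.059248373
θ̈ = (g·sinθ − cosθ·temp)/(l·(4/3 − m·cos²θ/(M+m))) = -6.614182800
ẍ = temp − m·l·θ̈·cosθ/(M+m) = 3.543065457
Euler: x'=1.240597936+0.014864·0.903206286=1.254023194, ẋ'=0.903206286+0.014864·3.543065457=0.955870411
       θ'=-0.253774403+0.014864·0.318952800=-0.249033489, θ̇'=0.318952800+0.014864·-6.614182800=0.220639587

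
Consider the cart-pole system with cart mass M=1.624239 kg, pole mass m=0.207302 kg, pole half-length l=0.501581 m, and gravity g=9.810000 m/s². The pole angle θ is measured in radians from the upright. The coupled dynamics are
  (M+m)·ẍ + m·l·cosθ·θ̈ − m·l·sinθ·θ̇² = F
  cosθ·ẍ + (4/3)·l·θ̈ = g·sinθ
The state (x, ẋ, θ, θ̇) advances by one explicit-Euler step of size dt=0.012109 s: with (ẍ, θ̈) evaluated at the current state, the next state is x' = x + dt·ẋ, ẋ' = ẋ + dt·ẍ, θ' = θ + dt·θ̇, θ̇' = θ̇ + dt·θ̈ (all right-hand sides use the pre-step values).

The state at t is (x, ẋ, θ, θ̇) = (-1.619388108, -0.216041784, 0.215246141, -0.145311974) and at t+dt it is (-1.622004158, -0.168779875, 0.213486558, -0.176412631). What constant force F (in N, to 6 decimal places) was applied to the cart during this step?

F = 6.887213 N

ẍ = (ẋ'−ẋ)/dt = (-0.168779875−-0.216041784)/0.012109 = 3.903040
θ̈ = (θ̇'−θ̇)/dt = (-0.176412631−-0.145311974)/0.012109 = -2.568392
sinθ=0.213588, cosθ=0.976924
F = (M+m)·ẍ + m·l·cosθ·θ̈ − m·l·sinθ·θ̇² = 7.148577 + -0.260895 − 0.000469 = 6.887213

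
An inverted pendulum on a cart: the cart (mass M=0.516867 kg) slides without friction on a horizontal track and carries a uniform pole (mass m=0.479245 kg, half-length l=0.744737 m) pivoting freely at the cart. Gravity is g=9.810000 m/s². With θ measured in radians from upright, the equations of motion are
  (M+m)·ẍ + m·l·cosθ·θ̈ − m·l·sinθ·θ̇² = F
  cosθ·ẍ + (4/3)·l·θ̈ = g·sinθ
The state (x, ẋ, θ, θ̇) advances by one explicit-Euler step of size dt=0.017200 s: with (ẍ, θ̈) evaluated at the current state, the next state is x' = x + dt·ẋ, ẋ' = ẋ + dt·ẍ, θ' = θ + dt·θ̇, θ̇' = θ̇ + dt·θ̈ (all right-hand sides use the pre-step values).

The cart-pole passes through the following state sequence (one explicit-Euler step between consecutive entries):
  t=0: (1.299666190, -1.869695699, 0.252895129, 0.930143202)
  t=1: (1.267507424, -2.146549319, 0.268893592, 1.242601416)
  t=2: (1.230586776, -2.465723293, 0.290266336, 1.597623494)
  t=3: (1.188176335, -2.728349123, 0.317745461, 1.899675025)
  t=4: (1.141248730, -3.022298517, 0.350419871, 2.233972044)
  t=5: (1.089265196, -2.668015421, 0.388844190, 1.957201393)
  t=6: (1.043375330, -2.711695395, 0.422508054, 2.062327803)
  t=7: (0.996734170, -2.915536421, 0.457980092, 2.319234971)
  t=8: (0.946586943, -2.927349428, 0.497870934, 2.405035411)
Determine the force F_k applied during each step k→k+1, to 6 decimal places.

F_0 = -9.833337 N
F_1 = -11.528667 N
F_2 = -9.464732 N
F_3 = -10.836401 N
F_4 = 14.512138 N
F_5 = -1.029397 N
F_6 = -7.565400 N
F_7 = 0.064004 N

step 0→1:
  ẍ = (ẋ'−ẋ)/dt = (-2.146549319−-1.869695699)/0.017200 = -16.096141
  θ̈ = (θ̇'−θ̇)/dt = (1.242601416−0.930143202)/0.017200 = 18.166175
  sinθ=0.250208, cosθ=0.968192
  F = (M+m)·ẍ + m·l·cosθ·θ̈ − m·l·sinθ·θ̇² = -16.033559 + 6.277483 − 0.077261 = -9.833337
step 1→2:
  ẍ = (ẋ'−ẋ)/dt = (-2.465723293−-2.146549319)/0.017200 = -18.556626
  θ̈ = (θ̇'−θ̇)/dt = (1.597623494−1.242601416)/0.017200 = 20.640818
  sinθ=0.265665, cosθ=0.964065
  F = (M+m)·ẍ + m·l·cosθ·θ̈ − m·l·sinθ·θ̇² = -18.484478 + 7.102217 − 0.146406 = -11.528667
step 2→3:
  ẍ = (ẋ'−ẋ)/dt = (-2.728349123−-2.465723293)/0.017200 = -15.268944
  θ̈ = (θ̇'−θ̇)/dt = (1.899675025−1.597623494)/0.017200 = 17.561136
  sinθ=0.286207, cosθ=0.958168
  F = (M+m)·ẍ + m·l·cosθ·θ̈ − m·l·sinθ·θ̇² = -15.209578 + 6.005576 − 0.260730 = -9.464732
step 3→4:
  ẍ = (ẋ'−ẋ)/dt = (-3.022298517−-2.728349123)/0.017200 = -17.090081
  θ̈ = (θ̇'−θ̇)/dt = (2.233972044−1.899675025)/0.017200 = 19.435873
  sinθ=0.312426, cosθ=0.949942
  F = (M+m)·ẍ + m·l·cosθ·θ̈ − m·l·sinθ·θ̇² = -17.023635 + 6.589641 − 0.402407 = -10.836401
step 4→5:
  ẍ = (ẋ'−ẋ)/dt = (-2.668015421−-3.022298517)/0.017200 = 20.597854
  θ̈ = (θ̇'−θ̇)/dt = (1.957201393−2.233972044)/0.017200 = -16.091317
  sinθ=0.343292, cosθ=0.939229
  F = (M+m)·ẍ + m·l·cosθ·θ̈ − m·l·sinθ·θ̇² = 20.517770 + -5.394155 − 0.611477 = 14.512138
step 5→6:
  ẍ = (ẋ'−ẋ)/dt = (-2.711695395−-2.668015421)/0.017200 = -2.539533
  θ̈ = (θ̇'−θ̇)/dt = (2.062327803−1.957201393)/0.017200 = 6.112001
  sinθ=0.379119, cosθ=0.925348
  F = (M+m)·ẍ + m·l·cosθ·θ̈ − m·l·sinθ·θ̇² = -2.529660 + 2.018594 − 0.518331 = -1.029397
step 6→7:
  ẍ = (ẋ'−ẋ)/dt = (-2.915536421−-2.711695395)/0.017200 = -11.851222
  θ̈ = (θ̇'−θ̇)/dt = (2.319234971−2.062327803)/0.017200 = 14.936463
  sinθ=0.410049, cosθ=0.912063
  F = (M+m)·ẍ + m·l·cosθ·θ̈ − m·l·sinθ·θ̇² = -11.805145 + 4.862206 − 0.622461 = -7.565400
step 7→8:
  ẍ = (ẋ'−ẋ)/dt = (-2.927349428−-2.915536421)/0.017200 = -0.686803
  θ̈ = (θ̇'−θ̇)/dt = (2.405035411−2.319234971)/0.017200 = 4.988398
  sinθ=0.442137, cosθ=0.896947
  F = (M+m)·ẍ + m·l·cosθ·θ̈ − m·l·sinθ·θ̇² = -0.684132 + 1.596940 − 0.848803 = 0.064004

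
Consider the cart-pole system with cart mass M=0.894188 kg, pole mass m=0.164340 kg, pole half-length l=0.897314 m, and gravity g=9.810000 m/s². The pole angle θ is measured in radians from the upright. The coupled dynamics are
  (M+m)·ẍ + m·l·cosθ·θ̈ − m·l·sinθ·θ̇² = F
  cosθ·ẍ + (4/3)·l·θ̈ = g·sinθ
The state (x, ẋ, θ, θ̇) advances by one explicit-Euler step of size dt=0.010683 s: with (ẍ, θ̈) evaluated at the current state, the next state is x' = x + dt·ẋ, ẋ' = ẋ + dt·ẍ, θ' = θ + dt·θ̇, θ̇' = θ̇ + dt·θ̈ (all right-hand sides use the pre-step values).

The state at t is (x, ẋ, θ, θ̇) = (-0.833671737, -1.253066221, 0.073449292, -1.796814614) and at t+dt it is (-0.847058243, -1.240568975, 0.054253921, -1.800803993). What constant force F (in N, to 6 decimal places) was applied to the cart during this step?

ẍ = (ẋ'−ẋ)/dt = (-1.240568975−-1.253066221)/0.010683 = 1.169826
θ̈ = (θ̇'−θ̇)/dt = (-1.800803993−-1.796814614)/0.010683 = -0.373432
sinθ=0.073383, cosθ=0.997304
F = (M+m)·ẍ + m·l·cosθ·θ̈ − m·l·sinθ·θ̇² = 1.238293 + -0.054920 − 0.034937 = 1.148436

F = 1.148436 N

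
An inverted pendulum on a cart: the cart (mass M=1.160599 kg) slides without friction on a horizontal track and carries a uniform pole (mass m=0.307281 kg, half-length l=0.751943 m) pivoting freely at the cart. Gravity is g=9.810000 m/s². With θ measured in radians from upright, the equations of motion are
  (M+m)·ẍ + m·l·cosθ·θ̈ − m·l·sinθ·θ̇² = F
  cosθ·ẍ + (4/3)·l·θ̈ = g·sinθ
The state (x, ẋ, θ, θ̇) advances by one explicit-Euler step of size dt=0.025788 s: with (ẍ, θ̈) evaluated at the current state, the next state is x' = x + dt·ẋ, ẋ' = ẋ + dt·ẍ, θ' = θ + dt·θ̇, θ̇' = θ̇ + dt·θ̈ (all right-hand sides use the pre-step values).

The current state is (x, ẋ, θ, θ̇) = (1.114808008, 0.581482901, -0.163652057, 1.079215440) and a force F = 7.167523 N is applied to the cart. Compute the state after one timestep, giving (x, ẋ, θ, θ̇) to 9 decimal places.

(1.129803289, 0.736747509, -0.135821249, 0.885311493)

sinθ=-0.162922546, cosθ=0.986638862
temp = (F + m·l·θ̇²·sinθ)/(M+m) = (7.167523 + -0.043844802)/1.467880 = 4.853038530
θ̈ = (g·sinθ − cosθ·temp)/(l·(4/3 − m·cos²θ/(M+m))) = -7.519154146
ẍ = temp − m·l·θ̈·cosθ/(M+m) = 6.020808441
Euler: x'=1.114808008+0.025788·0.581482901=1.129803289, ẋ'=0.581482901+0.025788·6.020808441=0.736747509
       θ'=-0.163652057+0.025788·1.079215440=-0.135821249, θ̇'=1.079215440+0.025788·-7.519154146=0.885311493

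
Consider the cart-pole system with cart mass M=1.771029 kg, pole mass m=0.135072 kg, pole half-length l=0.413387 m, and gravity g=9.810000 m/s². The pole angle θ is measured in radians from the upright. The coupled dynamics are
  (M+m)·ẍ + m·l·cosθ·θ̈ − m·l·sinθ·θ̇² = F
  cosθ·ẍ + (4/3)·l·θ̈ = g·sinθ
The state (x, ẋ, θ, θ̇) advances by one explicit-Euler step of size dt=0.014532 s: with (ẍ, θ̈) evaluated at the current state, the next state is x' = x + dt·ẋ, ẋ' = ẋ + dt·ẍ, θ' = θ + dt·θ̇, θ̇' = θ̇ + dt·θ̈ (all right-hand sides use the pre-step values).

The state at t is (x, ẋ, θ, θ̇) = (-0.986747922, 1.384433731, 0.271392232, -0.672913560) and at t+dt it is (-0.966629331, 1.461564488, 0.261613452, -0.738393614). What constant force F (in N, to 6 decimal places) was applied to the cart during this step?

ẍ = (ẋ'−ẋ)/dt = (1.461564488−1.384433731)/0.014532 = 5.307649
θ̈ = (θ̇'−θ̇)/dt = (-0.738393614−-0.672913560)/0.014532 = -4.505922
sinθ=0.268073, cosθ=0.963399
F = (M+m)·ẍ + m·l·cosθ·θ̈ − m·l·sinθ·θ̇² = 10.116915 + -0.242388 − 0.006778 = 9.867749

F = 9.867749 N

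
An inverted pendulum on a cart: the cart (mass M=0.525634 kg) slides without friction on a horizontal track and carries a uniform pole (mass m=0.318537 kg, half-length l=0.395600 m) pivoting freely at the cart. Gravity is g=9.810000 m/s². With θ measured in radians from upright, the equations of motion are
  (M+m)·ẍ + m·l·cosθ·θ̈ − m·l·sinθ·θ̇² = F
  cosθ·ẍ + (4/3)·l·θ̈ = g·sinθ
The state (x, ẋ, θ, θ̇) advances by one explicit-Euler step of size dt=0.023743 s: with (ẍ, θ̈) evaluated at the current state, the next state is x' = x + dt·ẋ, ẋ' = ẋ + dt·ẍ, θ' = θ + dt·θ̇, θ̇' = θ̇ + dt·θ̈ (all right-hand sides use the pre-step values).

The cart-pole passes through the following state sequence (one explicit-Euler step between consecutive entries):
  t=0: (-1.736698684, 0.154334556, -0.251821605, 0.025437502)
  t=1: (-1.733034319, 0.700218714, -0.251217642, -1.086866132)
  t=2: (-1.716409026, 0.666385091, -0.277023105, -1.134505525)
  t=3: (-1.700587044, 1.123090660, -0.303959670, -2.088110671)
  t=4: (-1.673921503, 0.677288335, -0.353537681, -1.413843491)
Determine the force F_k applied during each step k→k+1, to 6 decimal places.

F_0 = 13.691440 N
F_1 = -1.410839 N
F_2 = 11.414119 N
F_3 = -12.271291 N

step 0→1:
  ẍ = (ẋ'−ẋ)/dt = (0.700218714−0.154334556)/0.023743 = 22.991373
  θ̈ = (θ̇'−θ̇)/dt = (-1.086866132−0.025437502)/0.023743 = -46.847645
  sinθ=-0.249169, cosθ=0.968460
  F = (M+m)·ẍ + m·l·cosθ·θ̈ − m·l·sinθ·θ̇² = 19.408650 + -5.717230 − -0.000020 = 13.691440
step 1→2:
  ẍ = (ẋ'−ẋ)/dt = (0.666385091−0.700218714)/0.023743 = -1.424994
  θ̈ = (θ̇'−θ̇)/dt = (-1.134505525−-1.086866132)/0.023743 = -2.006461
  sinθ=-0.248584, cosθ=0.968610
  F = (M+m)·ẍ + m·l·cosθ·θ̈ − m·l·sinθ·θ̇² = -1.202938 + -0.244904 − -0.037003 = -1.410839
step 2→3:
  ẍ = (ẋ'−ẋ)/dt = (1.123090660−0.666385091)/0.023743 = 19.235378
  θ̈ = (θ̇'−θ̇)/dt = (-2.088110671−-1.134505525)/0.023743 = -40.163633
  sinθ=-0.273493, cosθ=0.961874
  F = (M+m)·ẍ + m·l·cosθ·θ̈ − m·l·sinθ·θ̇² = 16.237948 + -4.868187 − -0.044358 = 11.414119
step 3→4:
  ẍ = (ẋ'−ẋ)/dt = (0.677288335−1.123090660)/0.023743 = -18.776158
  θ̈ = (θ̇'−θ̇)/dt = (-1.413843491−-2.088110671)/0.023743 = 28.398567
  sinθ=-0.299301, cosθ=0.954159
  F = (M+m)·ẍ + m·l·cosθ·θ̈ − m·l·sinθ·θ̇² = -15.850288 + 3.414548 − -0.164449 = -12.271291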